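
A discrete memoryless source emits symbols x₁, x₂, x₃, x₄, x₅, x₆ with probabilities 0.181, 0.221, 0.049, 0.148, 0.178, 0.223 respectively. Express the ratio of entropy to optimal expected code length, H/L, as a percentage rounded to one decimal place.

96.8%

Entropy H = −Σ p log₂ p ≈ 2.4748 bits.
Huffman merges: 49/1000+37/250→197/1000; 89/500+181/1000→359/1000; 197/1000+221/1000→209/500; 223/1000+359/1000→291/500; 209/500+291/500→1. L = 639/250 ≈ 2.5560.
Efficiency = H/L = 2.4748/2.5560 = 96.8%.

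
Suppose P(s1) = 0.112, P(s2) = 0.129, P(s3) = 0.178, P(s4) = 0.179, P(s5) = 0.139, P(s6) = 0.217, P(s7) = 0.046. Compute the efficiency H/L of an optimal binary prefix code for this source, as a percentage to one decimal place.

Entropy H = −Σ p log₂ p ≈ 2.7008 bits.
Huffman merges: 23/500+14/125→79/500; 129/1000+139/1000→67/250; 79/500+89/500→42/125; 179/1000+217/1000→99/250; 67/250+42/125→151/250; 99/250+151/250→1. L = 1381/500 ≈ 2.7620.
Efficiency = H/L = 2.7008/2.7620 = 97.8%.

97.8%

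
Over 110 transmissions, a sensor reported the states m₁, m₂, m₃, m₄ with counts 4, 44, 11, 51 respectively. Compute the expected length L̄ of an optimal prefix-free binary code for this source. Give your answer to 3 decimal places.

1.673 bits/symbol

Probabilities are the counts divided by 110.
Repeatedly combine the two least-probable nodes; the expected code length is the sum of the merged weights.
merge 2/55 + 1/10 → 3/22
merge 3/22 + 2/5 → 59/110
merge 51/110 + 59/110 → 1
L = 3/22 + 59/110 + 1 = 92/55 ≈ 1.673 bits/symbol.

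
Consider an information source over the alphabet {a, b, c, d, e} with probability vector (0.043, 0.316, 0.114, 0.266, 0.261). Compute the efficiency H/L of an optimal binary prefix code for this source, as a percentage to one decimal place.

97.0%

Entropy H = −Σ p log₂ p ≈ 2.0915 bits.
Huffman merges: 43/1000+57/500→157/1000; 157/1000+261/1000→209/500; 133/500+79/250→291/500; 209/500+291/500→1. L = 2157/1000 ≈ 2.1570.
Efficiency = H/L = 2.0915/2.1570 = 97.0%.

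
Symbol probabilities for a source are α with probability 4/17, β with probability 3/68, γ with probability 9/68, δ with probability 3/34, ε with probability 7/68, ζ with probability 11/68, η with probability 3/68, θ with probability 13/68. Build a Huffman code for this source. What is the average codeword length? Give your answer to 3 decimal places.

Repeatedly combine the two least-probable nodes; the expected code length is the sum of the merged weights.
merge 3/68 + 3/68 → 3/34
merge 3/34 + 3/34 → 3/17
merge 7/68 + 9/68 → 4/17
merge 11/68 + 3/17 → 23/68
merge 13/68 + 4/17 → 29/68
merge 4/17 + 23/68 → 39/68
merge 29/68 + 39/68 → 1
L = 3/34 + 3/17 + 4/17 + 23/68 + 29/68 + 39/68 + 1 = 193/68 ≈ 2.838 bits/symbol.

2.838 bits/symbol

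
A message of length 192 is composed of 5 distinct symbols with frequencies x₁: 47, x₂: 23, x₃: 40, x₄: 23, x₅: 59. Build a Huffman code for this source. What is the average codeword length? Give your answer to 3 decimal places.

2.240 bits/symbol

Probabilities are the counts divided by 192.
Repeatedly combine the two least-probable nodes; the expected code length is the sum of the merged weights.
merge 23/192 + 23/192 → 23/96
merge 5/24 + 23/96 → 43/96
merge 47/192 + 59/192 → 53/96
merge 43/96 + 53/96 → 1
L = 23/96 + 43/96 + 53/96 + 1 = 215/96 ≈ 2.240 bits/symbol.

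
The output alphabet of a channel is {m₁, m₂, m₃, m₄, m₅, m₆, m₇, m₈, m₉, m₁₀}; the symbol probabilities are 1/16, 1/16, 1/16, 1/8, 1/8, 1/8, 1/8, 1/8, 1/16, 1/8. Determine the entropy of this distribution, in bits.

3.25 bits

Each probability is a power of 1/2, so log₂(1/p) is an integer.
H = Σ p·log₂(1/p) = 1/16·4 + 1/16·4 + 1/16·4 + 1/8·3 + 1/8·3 + 1/8·3 + 1/8·3 + 1/8·3 + 1/16·4 + 1/8·3 = 3.25 bits.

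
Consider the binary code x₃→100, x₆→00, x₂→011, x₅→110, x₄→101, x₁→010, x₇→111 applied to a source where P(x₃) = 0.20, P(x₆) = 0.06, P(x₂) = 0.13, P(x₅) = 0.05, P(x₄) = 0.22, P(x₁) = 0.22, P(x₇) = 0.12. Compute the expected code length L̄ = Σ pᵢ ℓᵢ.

2.94 bits/symbol

L̄ = Σ pᵢ·ℓᵢ = 0.20·3 + 0.06·2 + 0.13·3 + 0.05·3 + 0.22·3 + 0.22·3 + 0.12·3 = 2.94 bits/symbol.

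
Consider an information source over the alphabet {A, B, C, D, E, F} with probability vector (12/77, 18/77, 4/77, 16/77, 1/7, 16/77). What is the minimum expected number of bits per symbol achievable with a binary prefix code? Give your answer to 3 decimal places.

Repeatedly combine the two least-probable nodes; the expected code length is the sum of the merged weights.
merge 4/77 + 1/7 → 15/77
merge 12/77 + 15/77 → 27/77
merge 16/77 + 16/77 → 32/77
merge 18/77 + 27/77 → 45/77
merge 32/77 + 45/77 → 1
L = 15/77 + 27/77 + 32/77 + 45/77 + 1 = 28/11 ≈ 2.545 bits/symbol.

2.545 bits/symbol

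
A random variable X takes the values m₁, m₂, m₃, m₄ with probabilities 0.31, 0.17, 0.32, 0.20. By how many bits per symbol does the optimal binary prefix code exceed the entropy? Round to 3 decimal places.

0.051 bits

Entropy H = −Σ p log₂ p ≈ 1.9488 bits.
Huffman merges: 17/100+1/5→37/100; 31/100+8/25→63/100; 37/100+63/100→1. L = 2 ≈ 2.0000.
L − H = 2.0000 − 1.9488 = 0.051 bits.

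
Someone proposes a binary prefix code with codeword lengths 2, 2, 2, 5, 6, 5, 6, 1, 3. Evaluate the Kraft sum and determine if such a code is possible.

With common denominator 2^6 = 64: Σ 2^(−ℓᵢ) = 16/64 + 16/64 + 16/64 + 2/64 + 1/64 + 2/64 + 1/64 + 32/64 + 8/64 = 94/64 = 1.46875.
Kraft's inequality requires Σ ≤ 1; here Σ = 1.46875 > 1, so no such prefix code exists.

1.46875; no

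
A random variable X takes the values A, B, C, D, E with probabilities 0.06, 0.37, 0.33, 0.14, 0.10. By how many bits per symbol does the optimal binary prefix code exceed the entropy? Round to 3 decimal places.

0.059 bits

Entropy H = −Σ p log₂ p ≈ 2.0314 bits.
Huffman merges: 3/50+1/10→4/25; 7/50+4/25→3/10; 3/10+33/100→63/100; 37/100+63/100→1. L = 209/100 ≈ 2.0900.
L − H = 2.0900 − 2.0314 = 0.059 bits.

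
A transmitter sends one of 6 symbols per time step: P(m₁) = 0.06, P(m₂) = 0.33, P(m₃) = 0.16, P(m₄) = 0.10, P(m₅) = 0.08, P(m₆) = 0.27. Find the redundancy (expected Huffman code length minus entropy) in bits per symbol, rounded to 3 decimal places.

Entropy H = −Σ p log₂ p ≈ 2.3281 bits.
Huffman merges: 3/50+2/25→7/50; 1/10+7/50→6/25; 4/25+6/25→2/5; 27/100+33/100→3/5; 2/5+3/5→1. L = 119/50 ≈ 2.3800.
L − H = 2.3800 − 2.3281 = 0.052 bits.

0.052 bits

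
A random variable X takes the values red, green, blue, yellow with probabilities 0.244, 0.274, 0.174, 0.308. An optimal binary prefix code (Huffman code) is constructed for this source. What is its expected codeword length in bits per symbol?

2 bits/symbol

Repeatedly combine the two least-probable nodes; the expected code length is the sum of the merged weights.
merge 87/500 + 61/250 → 209/500
merge 137/500 + 77/250 → 291/500
merge 209/500 + 291/500 → 1
L = 209/500 + 291/500 + 1 = 2 bits/symbol.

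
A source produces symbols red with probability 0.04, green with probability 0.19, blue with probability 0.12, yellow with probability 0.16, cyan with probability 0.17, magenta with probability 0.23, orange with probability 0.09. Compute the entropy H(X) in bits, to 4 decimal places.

2.6660 bits

H = −Σ pᵢ log₂ pᵢ.
−0.04·log₂(0.04) = 0.1858
−0.19·log₂(0.19) = 0.4552
−0.12·log₂(0.12) = 0.3671
−0.16·log₂(0.16) = 0.4230
−0.17·log₂(0.17) = 0.4346
−0.23·log₂(0.23) = 0.4877
−0.09·log₂(0.09) = 0.3127
Sum ≈ 2.6660 → 2.6660 bits.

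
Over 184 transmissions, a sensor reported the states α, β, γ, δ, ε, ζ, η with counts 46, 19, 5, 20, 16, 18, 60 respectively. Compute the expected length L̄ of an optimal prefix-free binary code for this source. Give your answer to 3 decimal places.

Probabilities are the counts divided by 184.
Repeatedly combine the two least-probable nodes; the expected code length is the sum of the merged weights.
merge 5/184 + 2/23 → 21/184
merge 9/92 + 19/184 → 37/184
merge 5/46 + 21/184 → 41/184
merge 37/184 + 41/184 → 39/92
merge 1/4 + 15/46 → 53/92
merge 39/92 + 53/92 → 1
L = 21/184 + 37/184 + 41/184 + 39/92 + 53/92 + 1 = 467/184 ≈ 2.538 bits/symbol.

2.538 bits/symbol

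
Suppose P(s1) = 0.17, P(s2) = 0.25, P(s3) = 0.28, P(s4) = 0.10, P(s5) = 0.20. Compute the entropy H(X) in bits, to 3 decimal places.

2.245 bits

H = −Σ pᵢ log₂ pᵢ.
−0.17·log₂(0.17) = 0.4346
−0.25·log₂(0.25) = 0.5000
−0.28·log₂(0.28) = 0.5142
−0.10·log₂(0.10) = 0.3322
−0.20·log₂(0.20) = 0.4644
Sum ≈ 2.2454 → 2.245 bits.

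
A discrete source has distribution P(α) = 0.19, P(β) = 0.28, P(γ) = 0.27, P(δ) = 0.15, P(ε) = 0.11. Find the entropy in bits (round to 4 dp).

2.2403 bits

H = −Σ pᵢ log₂ pᵢ.
−0.19·log₂(0.19) = 0.4552
−0.28·log₂(0.28) = 0.5142
−0.27·log₂(0.27) = 0.5100
−0.15·log₂(0.15) = 0.4105
−0.11·log₂(0.11) = 0.3503
Sum ≈ 2.2403 → 2.2403 bits.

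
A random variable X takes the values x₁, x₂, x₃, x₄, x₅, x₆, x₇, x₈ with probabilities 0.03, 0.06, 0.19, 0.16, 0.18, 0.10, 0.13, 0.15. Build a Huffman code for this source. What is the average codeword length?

2.9 bits/symbol

Repeatedly combine the two least-probable nodes; the expected code length is the sum of the merged weights.
merge 3/100 + 3/50 → 9/100
merge 9/100 + 1/10 → 19/100
merge 13/100 + 3/20 → 7/25
merge 4/25 + 9/50 → 17/50
merge 19/100 + 19/100 → 19/50
merge 7/25 + 17/50 → 31/50
merge 19/50 + 31/50 → 1
L = 9/100 + 19/100 + 7/25 + 17/50 + 19/50 + 31/50 + 1 = 29/10 = 2.9 bits/symbol.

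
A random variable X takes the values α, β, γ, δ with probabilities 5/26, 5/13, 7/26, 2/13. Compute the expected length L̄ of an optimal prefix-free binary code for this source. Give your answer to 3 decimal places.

1.962 bits/symbol

Repeatedly combine the two least-probable nodes; the expected code length is the sum of the merged weights.
merge 2/13 + 5/26 → 9/26
merge 7/26 + 9/26 → 8/13
merge 5/13 + 8/13 → 1
L = 9/26 + 8/13 + 1 = 51/26 ≈ 1.962 bits/symbol.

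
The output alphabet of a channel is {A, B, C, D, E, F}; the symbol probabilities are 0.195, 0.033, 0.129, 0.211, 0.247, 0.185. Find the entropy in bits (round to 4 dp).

H = −Σ pᵢ log₂ pᵢ.
−0.195·log₂(0.195) = 0.4599
−0.033·log₂(0.033) = 0.1624
−0.129·log₂(0.129) = 0.3811
−0.211·log₂(0.211) = 0.4736
−0.247·log₂(0.247) = 0.4983
−0.185·log₂(0.185) = 0.4504
Sum ≈ 2.4257 → 2.4257 bits.

2.4257 bits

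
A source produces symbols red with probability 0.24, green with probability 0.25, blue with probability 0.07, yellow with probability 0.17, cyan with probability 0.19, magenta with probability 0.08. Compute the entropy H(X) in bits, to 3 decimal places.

H = −Σ pᵢ log₂ pᵢ.
−0.24·log₂(0.24) = 0.4941
−0.25·log₂(0.25) = 0.5000
−0.07·log₂(0.07) = 0.2686
−0.17·log₂(0.17) = 0.4346
−0.19·log₂(0.19) = 0.4552
−0.08·log₂(0.08) = 0.2915
Sum ≈ 2.4440 → 2.444 bits.

2.444 bits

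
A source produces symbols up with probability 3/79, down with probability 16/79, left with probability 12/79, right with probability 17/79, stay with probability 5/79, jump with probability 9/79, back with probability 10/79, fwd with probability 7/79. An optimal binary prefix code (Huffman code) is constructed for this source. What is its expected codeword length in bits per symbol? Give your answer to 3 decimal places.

Repeatedly combine the two least-probable nodes; the expected code length is the sum of the merged weights.
merge 3/79 + 5/79 → 8/79
merge 7/79 + 8/79 → 15/79
merge 9/79 + 10/79 → 19/79
merge 12/79 + 15/79 → 27/79
merge 16/79 + 17/79 → 33/79
merge 19/79 + 27/79 → 46/79
merge 33/79 + 46/79 → 1
L = 8/79 + 15/79 + 19/79 + 27/79 + 33/79 + 46/79 + 1 = 227/79 ≈ 2.873 bits/symbol.

2.873 bits/symbol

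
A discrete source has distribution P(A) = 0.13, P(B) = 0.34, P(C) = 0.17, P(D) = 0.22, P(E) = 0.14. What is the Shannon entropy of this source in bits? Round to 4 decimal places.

H = −Σ pᵢ log₂ pᵢ.
−0.13·log₂(0.13) = 0.3826
−0.34·log₂(0.34) = 0.5292
−0.17·log₂(0.17) = 0.4346
−0.22·log₂(0.22) = 0.4806
−0.14·log₂(0.14) = 0.3971
Sum ≈ 2.2241 → 2.2241 bits.

2.2241 bits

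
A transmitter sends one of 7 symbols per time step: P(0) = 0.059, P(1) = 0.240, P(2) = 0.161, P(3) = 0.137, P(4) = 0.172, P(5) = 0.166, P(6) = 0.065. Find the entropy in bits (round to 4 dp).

H = −Σ pᵢ log₂ pᵢ.
−0.059·log₂(0.059) = 0.2409
−0.240·log₂(0.240) = 0.4941
−0.161·log₂(0.161) = 0.4242
−0.137·log₂(0.137) = 0.3929
−0.172·log₂(0.172) = 0.4368
−0.166·log₂(0.166) = 0.4301
−0.065·log₂(0.065) = 0.2563
Sum ≈ 2.6753 → 2.6753 bits.

2.6753 bits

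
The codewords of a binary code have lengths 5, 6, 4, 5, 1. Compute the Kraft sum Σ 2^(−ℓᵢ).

0.640625

With common denominator 2^6 = 64: Σ 2^(−ℓᵢ) = 2/64 + 1/64 + 4/64 + 2/64 + 32/64 = 41/64 = 0.640625.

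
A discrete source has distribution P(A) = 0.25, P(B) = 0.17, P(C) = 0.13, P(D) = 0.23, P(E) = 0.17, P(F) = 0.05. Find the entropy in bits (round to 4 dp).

H = −Σ pᵢ log₂ pᵢ.
−0.25·log₂(0.25) = 0.5000
−0.17·log₂(0.17) = 0.4346
−0.13·log₂(0.13) = 0.3826
−0.23·log₂(0.23) = 0.4877
−0.17·log₂(0.17) = 0.4346
−0.05·log₂(0.05) = 0.2161
Sum ≈ 2.4556 → 2.4556 bits.

2.4556 bits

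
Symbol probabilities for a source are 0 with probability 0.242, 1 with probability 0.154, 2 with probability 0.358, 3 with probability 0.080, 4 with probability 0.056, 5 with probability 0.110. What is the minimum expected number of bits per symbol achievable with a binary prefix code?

Repeatedly combine the two least-probable nodes; the expected code length is the sum of the merged weights.
merge 7/125 + 2/25 → 17/125
merge 11/100 + 17/125 → 123/500
merge 77/500 + 121/500 → 99/250
merge 123/500 + 179/500 → 151/250
merge 99/250 + 151/250 → 1
L = 17/125 + 123/500 + 99/250 + 151/250 + 1 = 1191/500 = 2.382 bits/symbol.

2.382 bits/symbol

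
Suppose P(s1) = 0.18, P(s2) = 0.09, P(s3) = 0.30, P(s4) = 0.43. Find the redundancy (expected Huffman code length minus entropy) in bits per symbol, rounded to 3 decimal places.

0.037 bits

Entropy H = −Σ p log₂ p ≈ 1.8026 bits.
Huffman merges: 9/100+9/50→27/100; 27/100+3/10→57/100; 43/100+57/100→1. L = 46/25 ≈ 1.8400.
L − H = 1.8400 − 1.8026 = 0.037 bits.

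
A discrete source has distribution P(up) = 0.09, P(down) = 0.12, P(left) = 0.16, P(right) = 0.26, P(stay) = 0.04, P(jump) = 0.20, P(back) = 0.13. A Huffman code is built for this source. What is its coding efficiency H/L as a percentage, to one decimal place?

Entropy H = −Σ p log₂ p ≈ 2.6408 bits.
Huffman merges: 1/25+9/100→13/100; 3/25+13/100→1/4; 13/100+4/25→29/100; 1/5+1/4→9/20; 13/50+29/100→11/20; 9/20+11/20→1. L = 267/100 ≈ 2.6700.
Efficiency = H/L = 2.6408/2.6700 = 98.9%.

98.9%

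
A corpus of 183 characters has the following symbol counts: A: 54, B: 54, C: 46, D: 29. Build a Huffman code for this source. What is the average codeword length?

2 bits/symbol

Probabilities are the counts divided by 183.
Repeatedly combine the two least-probable nodes; the expected code length is the sum of the merged weights.
merge 29/183 + 46/183 → 25/61
merge 18/61 + 18/61 → 36/61
merge 25/61 + 36/61 → 1
L = 25/61 + 36/61 + 1 = 2 bits/symbol.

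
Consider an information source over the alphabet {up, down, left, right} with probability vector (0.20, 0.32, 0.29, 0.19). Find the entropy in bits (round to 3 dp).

1.964 bits

H = −Σ pᵢ log₂ pᵢ.
−0.20·log₂(0.20) = 0.4644
−0.32·log₂(0.32) = 0.5260
−0.29·log₂(0.29) = 0.5179
−0.19·log₂(0.19) = 0.4552
Sum ≈ 1.9635 → 1.964 bits.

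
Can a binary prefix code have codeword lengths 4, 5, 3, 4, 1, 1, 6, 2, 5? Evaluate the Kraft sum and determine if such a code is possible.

With common denominator 2^6 = 64: Σ 2^(−ℓᵢ) = 4/64 + 2/64 + 8/64 + 4/64 + 32/64 + 32/64 + 1/64 + 16/64 + 2/64 = 101/64 = 1.578125.
Kraft's inequality requires Σ ≤ 1; here Σ = 1.578125 > 1, so no such prefix code exists.

1.578125; no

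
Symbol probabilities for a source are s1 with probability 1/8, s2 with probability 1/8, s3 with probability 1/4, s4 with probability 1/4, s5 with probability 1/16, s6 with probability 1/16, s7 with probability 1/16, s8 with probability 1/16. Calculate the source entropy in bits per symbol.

2.75 bits

Each probability is a power of 1/2, so log₂(1/p) is an integer.
H = Σ p·log₂(1/p) = 1/8·3 + 1/8·3 + 1/4·2 + 1/4·2 + 1/16·4 + 1/16·4 + 1/16·4 + 1/16·4 = 2.75 bits.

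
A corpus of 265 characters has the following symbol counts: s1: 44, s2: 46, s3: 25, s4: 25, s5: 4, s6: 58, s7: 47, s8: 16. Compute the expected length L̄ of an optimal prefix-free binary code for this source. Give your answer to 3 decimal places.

Probabilities are the counts divided by 265.
Repeatedly combine the two least-probable nodes; the expected code length is the sum of the merged weights.
merge 4/265 + 16/265 → 4/53
merge 4/53 + 5/53 → 9/53
merge 5/53 + 44/265 → 69/265
merge 9/53 + 46/265 → 91/265
merge 47/265 + 58/265 → 21/53
merge 69/265 + 91/265 → 32/53
merge 21/53 + 32/53 → 1
L = 4/53 + 9/53 + 69/265 + 91/265 + 21/53 + 32/53 + 1 = 151/53 ≈ 2.849 bits/symbol.

2.849 bits/symbol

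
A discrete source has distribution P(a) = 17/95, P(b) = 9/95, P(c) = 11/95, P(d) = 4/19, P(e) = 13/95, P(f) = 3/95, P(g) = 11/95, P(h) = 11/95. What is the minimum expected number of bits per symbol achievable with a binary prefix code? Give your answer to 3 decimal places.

Repeatedly combine the two least-probable nodes; the expected code length is the sum of the merged weights.
merge 3/95 + 9/95 → 12/95
merge 11/95 + 11/95 → 22/95
merge 11/95 + 12/95 → 23/95
merge 13/95 + 17/95 → 6/19
merge 4/19 + 22/95 → 42/95
merge 23/95 + 6/19 → 53/95
merge 42/95 + 53/95 → 1
L = 12/95 + 22/95 + 23/95 + 6/19 + 42/95 + 53/95 + 1 = 277/95 ≈ 2.916 bits/symbol.

2.916 bits/symbol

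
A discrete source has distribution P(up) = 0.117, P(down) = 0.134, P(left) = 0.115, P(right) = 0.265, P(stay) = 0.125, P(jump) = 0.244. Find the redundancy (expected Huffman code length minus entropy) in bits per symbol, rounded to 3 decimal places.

Entropy H = −Σ p log₂ p ≈ 2.4888 bits.
Huffman merges: 23/200+117/1000→29/125; 1/8+67/500→259/1000; 29/125+61/250→119/250; 259/1000+53/200→131/250; 119/250+131/250→1. L = 2491/1000 ≈ 2.4910.
L − H = 2.4910 − 2.4888 = 0.002 bits.

0.002 bits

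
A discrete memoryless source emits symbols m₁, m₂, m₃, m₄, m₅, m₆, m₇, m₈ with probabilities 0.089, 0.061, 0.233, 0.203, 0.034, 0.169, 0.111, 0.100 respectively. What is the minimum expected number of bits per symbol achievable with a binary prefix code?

Repeatedly combine the two least-probable nodes; the expected code length is the sum of the merged weights.
merge 17/500 + 61/1000 → 19/200
merge 89/1000 + 19/200 → 23/125
merge 1/10 + 111/1000 → 211/1000
merge 169/1000 + 23/125 → 353/1000
merge 203/1000 + 211/1000 → 207/500
merge 233/1000 + 353/1000 → 293/500
merge 207/500 + 293/500 → 1
L = 19/200 + 23/125 + 211/1000 + 353/1000 + 207/500 + 293/500 + 1 = 2843/1000 = 2.843 bits/symbol.

2.843 bits/symbol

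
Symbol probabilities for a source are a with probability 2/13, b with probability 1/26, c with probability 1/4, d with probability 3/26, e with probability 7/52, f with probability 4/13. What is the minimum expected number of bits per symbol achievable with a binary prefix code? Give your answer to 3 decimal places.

Repeatedly combine the two least-probable nodes; the expected code length is the sum of the merged weights.
merge 1/26 + 3/26 → 2/13
merge 7/52 + 2/13 → 15/52
merge 2/13 + 1/4 → 21/52
merge 15/52 + 4/13 → 31/52
merge 21/52 + 31/52 → 1
L = 2/13 + 15/52 + 21/52 + 31/52 + 1 = 127/52 ≈ 2.442 bits/symbol.

2.442 bits/symbol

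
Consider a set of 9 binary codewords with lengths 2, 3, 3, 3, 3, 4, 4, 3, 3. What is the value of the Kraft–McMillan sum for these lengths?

With common denominator 2^4 = 16: Σ 2^(−ℓᵢ) = 4/16 + 2/16 + 2/16 + 2/16 + 2/16 + 1/16 + 1/16 + 2/16 + 2/16 = 18/16 = 1.125.

1.125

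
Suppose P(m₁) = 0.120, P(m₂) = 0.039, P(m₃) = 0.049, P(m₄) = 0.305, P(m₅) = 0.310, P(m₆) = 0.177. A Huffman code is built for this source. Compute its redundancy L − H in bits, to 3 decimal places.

0.045 bits

Entropy H = −Σ p log₂ p ≈ 2.2513 bits.
Huffman merges: 39/1000+49/1000→11/125; 11/125+3/25→26/125; 177/1000+26/125→77/200; 61/200+31/100→123/200; 77/200+123/200→1. L = 287/125 ≈ 2.2960.
L − H = 2.2960 − 2.2513 = 0.045 bits.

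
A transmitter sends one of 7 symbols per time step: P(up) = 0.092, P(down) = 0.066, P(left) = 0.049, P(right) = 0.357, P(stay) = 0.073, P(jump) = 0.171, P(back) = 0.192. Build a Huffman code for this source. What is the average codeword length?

2.56 bits/symbol

Repeatedly combine the two least-probable nodes; the expected code length is the sum of the merged weights.
merge 49/1000 + 33/500 → 23/200
merge 73/1000 + 23/250 → 33/200
merge 23/200 + 33/200 → 7/25
merge 171/1000 + 24/125 → 363/1000
merge 7/25 + 357/1000 → 637/1000
merge 363/1000 + 637/1000 → 1
L = 23/200 + 33/200 + 7/25 + 363/1000 + 637/1000 + 1 = 64/25 = 2.56 bits/symbol.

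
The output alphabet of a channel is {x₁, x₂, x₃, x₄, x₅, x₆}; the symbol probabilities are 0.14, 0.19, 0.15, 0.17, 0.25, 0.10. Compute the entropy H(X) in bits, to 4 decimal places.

H = −Σ pᵢ log₂ pᵢ.
−0.14·log₂(0.14) = 0.3971
−0.19·log₂(0.19) = 0.4552
−0.15·log₂(0.15) = 0.4105
−0.17·log₂(0.17) = 0.4346
−0.25·log₂(0.25) = 0.5000
−0.10·log₂(0.10) = 0.3322
Sum ≈ 2.5297 → 2.5297 bits.

2.5297 bits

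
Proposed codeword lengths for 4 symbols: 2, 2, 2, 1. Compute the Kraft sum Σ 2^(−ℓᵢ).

1.25

With common denominator 2^2 = 4: Σ 2^(−ℓᵢ) = 1/4 + 1/4 + 1/4 + 2/4 = 5/4 = 1.25.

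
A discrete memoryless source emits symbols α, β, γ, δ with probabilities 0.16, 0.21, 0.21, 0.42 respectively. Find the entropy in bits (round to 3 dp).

H = −Σ pᵢ log₂ pᵢ.
−0.16·log₂(0.16) = 0.4230
−0.21·log₂(0.21) = 0.4728
−0.21·log₂(0.21) = 0.4728
−0.42·log₂(0.42) = 0.5256
Sum ≈ 1.8943 → 1.894 bits.

1.894 bits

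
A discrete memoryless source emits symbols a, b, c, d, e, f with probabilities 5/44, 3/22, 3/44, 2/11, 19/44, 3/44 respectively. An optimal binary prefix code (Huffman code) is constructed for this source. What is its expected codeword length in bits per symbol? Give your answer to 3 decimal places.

2.273 bits/symbol

Repeatedly combine the two least-probable nodes; the expected code length is the sum of the merged weights.
merge 3/44 + 3/44 → 3/22
merge 5/44 + 3/22 → 1/4
merge 3/22 + 2/11 → 7/22
merge 1/4 + 7/22 → 25/44
merge 19/44 + 25/44 → 1
L = 3/22 + 1/4 + 7/22 + 25/44 + 1 = 25/11 ≈ 2.273 bits/symbol.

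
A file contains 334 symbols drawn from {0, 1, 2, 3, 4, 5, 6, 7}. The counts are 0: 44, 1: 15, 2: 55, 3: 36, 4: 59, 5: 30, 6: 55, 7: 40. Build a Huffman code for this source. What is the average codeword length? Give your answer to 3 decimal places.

2.958 bits/symbol

Probabilities are the counts divided by 334.
Repeatedly combine the two least-probable nodes; the expected code length is the sum of the merged weights.
merge 15/334 + 15/167 → 45/334
merge 18/167 + 20/167 → 38/167
merge 22/167 + 45/334 → 89/334
merge 55/334 + 55/334 → 55/167
merge 59/334 + 38/167 → 135/334
merge 89/334 + 55/167 → 199/334
merge 135/334 + 199/334 → 1
L = 45/334 + 38/167 + 89/334 + 55/167 + 135/334 + 199/334 + 1 = 494/167 ≈ 2.958 bits/symbol.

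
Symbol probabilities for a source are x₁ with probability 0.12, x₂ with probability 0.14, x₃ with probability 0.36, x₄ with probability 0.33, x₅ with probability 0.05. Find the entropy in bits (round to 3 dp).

H = −Σ pᵢ log₂ pᵢ.
−0.12·log₂(0.12) = 0.3671
−0.14·log₂(0.14) = 0.3971
−0.36·log₂(0.36) = 0.5306
−0.33·log₂(0.33) = 0.5278
−0.05·log₂(0.05) = 0.2161
Sum ≈ 2.0387 → 2.039 bits.

2.039 bits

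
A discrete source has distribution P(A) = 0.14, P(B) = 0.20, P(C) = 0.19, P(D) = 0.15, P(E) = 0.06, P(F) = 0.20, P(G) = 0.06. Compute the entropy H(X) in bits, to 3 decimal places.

H = −Σ pᵢ log₂ pᵢ.
−0.14·log₂(0.14) = 0.3971
−0.20·log₂(0.20) = 0.4644
−0.19·log₂(0.19) = 0.4552
−0.15·log₂(0.15) = 0.4105
−0.06·log₂(0.06) = 0.2435
−0.20·log₂(0.20) = 0.4644
−0.06·log₂(0.06) = 0.2435
Sum ≈ 2.6787 → 2.679 bits.

2.679 bits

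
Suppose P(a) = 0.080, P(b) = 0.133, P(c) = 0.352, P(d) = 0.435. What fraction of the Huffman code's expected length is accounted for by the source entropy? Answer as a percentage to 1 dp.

97.4%

Entropy H = −Σ p log₂ p ≈ 1.7312 bits.
Huffman merges: 2/25+133/1000→213/1000; 213/1000+44/125→113/200; 87/200+113/200→1. L = 889/500 ≈ 1.7780.
Efficiency = H/L = 1.7312/1.7780 = 97.4%.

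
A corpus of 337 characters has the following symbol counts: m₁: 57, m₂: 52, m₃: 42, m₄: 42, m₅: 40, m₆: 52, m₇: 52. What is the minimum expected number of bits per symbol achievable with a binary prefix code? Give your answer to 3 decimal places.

Probabilities are the counts divided by 337.
Repeatedly combine the two least-probable nodes; the expected code length is the sum of the merged weights.
merge 40/337 + 42/337 → 82/337
merge 42/337 + 52/337 → 94/337
merge 52/337 + 52/337 → 104/337
merge 57/337 + 82/337 → 139/337
merge 94/337 + 104/337 → 198/337
merge 139/337 + 198/337 → 1
L = 82/337 + 94/337 + 104/337 + 139/337 + 198/337 + 1 = 954/337 ≈ 2.831 bits/symbol.

2.831 bits/symbol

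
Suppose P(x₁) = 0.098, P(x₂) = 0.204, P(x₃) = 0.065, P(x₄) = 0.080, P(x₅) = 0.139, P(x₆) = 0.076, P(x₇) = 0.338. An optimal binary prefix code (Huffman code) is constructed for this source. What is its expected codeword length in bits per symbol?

Repeatedly combine the two least-probable nodes; the expected code length is the sum of the merged weights.
merge 13/200 + 19/250 → 141/1000
merge 2/25 + 49/500 → 89/500
merge 139/1000 + 141/1000 → 7/25
merge 89/500 + 51/250 → 191/500
merge 7/25 + 169/500 → 309/500
merge 191/500 + 309/500 → 1
L = 141/1000 + 89/500 + 7/25 + 191/500 + 309/500 + 1 = 2599/1000 = 2.599 bits/symbol.

2.599 bits/symbol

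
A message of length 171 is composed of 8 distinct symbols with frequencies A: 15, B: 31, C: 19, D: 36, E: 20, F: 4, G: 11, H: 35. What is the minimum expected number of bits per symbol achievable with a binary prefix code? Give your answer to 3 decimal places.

2.848 bits/symbol

Probabilities are the counts divided by 171.
Repeatedly combine the two least-probable nodes; the expected code length is the sum of the merged weights.
merge 4/171 + 11/171 → 5/57
merge 5/57 + 5/57 → 10/57
merge 1/9 + 20/171 → 13/57
merge 10/57 + 31/171 → 61/171
merge 35/171 + 4/19 → 71/171
merge 13/57 + 61/171 → 100/171
merge 71/171 + 100/171 → 1
L = 5/57 + 10/57 + 13/57 + 61/171 + 71/171 + 100/171 + 1 = 487/171 ≈ 2.848 bits/symbol.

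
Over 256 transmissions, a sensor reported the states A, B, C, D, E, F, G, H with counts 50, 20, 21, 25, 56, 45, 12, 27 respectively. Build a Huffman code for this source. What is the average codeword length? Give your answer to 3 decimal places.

Probabilities are the counts divided by 256.
Repeatedly combine the two least-probable nodes; the expected code length is the sum of the merged weights.
merge 3/64 + 5/64 → 1/8
merge 21/256 + 25/256 → 23/128
merge 27/256 + 1/8 → 59/256
merge 45/256 + 23/128 → 91/256
merge 25/128 + 7/32 → 53/128
merge 59/256 + 91/256 → 75/128
merge 53/128 + 75/128 → 1
L = 1/8 + 23/128 + 59/256 + 91/256 + 53/128 + 75/128 + 1 = 185/64 ≈ 2.891 bits/symbol.

2.891 bits/symbol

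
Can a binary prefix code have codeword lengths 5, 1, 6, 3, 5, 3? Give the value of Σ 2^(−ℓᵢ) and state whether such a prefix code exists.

0.828125; yes

With common denominator 2^6 = 64: Σ 2^(−ℓᵢ) = 2/64 + 32/64 + 1/64 + 8/64 + 2/64 + 8/64 = 53/64 = 0.828125.
Kraft's inequality requires Σ ≤ 1; here Σ = 0.828125 ≤ 1, so such a prefix code exists.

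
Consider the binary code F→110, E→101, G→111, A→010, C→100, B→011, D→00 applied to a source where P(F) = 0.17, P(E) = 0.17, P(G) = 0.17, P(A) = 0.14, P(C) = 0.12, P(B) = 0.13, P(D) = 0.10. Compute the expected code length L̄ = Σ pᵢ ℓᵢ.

L̄ = Σ pᵢ·ℓᵢ = 0.17·3 + 0.17·3 + 0.17·3 + 0.14·3 + 0.12·3 + 0.13·3 + 0.10·2 = 2.9 bits/symbol.

2.9 bits/symbol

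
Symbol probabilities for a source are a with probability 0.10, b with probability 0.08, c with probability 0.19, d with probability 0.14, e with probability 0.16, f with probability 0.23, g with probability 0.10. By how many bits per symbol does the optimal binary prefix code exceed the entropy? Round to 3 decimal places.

Entropy H = −Σ p log₂ p ≈ 2.7189 bits.
Huffman merges: 2/25+1/10→9/50; 1/10+7/50→6/25; 4/25+9/50→17/50; 19/100+23/100→21/50; 6/25+17/50→29/50; 21/50+29/50→1. L = 69/25 ≈ 2.7600.
L − H = 2.7600 − 2.7189 = 0.041 bits.

0.041 bits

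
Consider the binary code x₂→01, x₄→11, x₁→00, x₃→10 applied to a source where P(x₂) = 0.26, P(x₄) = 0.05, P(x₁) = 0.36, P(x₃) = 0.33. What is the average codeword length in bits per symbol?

L̄ = Σ pᵢ·ℓᵢ = 0.26·2 + 0.05·2 + 0.36·2 + 0.33·2 = 2 bits/symbol.

2 bits/symbol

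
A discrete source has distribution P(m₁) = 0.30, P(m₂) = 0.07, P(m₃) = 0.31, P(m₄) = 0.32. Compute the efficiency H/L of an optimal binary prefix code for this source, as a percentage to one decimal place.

92.0%

Entropy H = −Σ p log₂ p ≈ 1.8395 bits.
Huffman merges: 7/100+3/10→37/100; 31/100+8/25→63/100; 37/100+63/100→1. L = 2 ≈ 2.0000.
Efficiency = H/L = 1.8395/2.0000 = 92.0%.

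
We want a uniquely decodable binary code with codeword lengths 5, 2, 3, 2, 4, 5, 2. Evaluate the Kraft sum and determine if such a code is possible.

1; yes

With common denominator 2^5 = 32: Σ 2^(−ℓᵢ) = 1/32 + 8/32 + 4/32 + 8/32 + 2/32 + 1/32 + 8/32 = 32/32 = 1.
Kraft's inequality requires Σ ≤ 1; here Σ = 1 ≤ 1, so such a prefix code exists.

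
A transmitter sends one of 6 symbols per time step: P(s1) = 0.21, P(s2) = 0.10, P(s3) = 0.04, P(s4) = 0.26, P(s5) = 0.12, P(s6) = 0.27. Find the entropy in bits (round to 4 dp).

H = −Σ pᵢ log₂ pᵢ.
−0.21·log₂(0.21) = 0.4728
−0.10·log₂(0.10) = 0.3322
−0.04·log₂(0.04) = 0.1858
−0.26·log₂(0.26) = 0.5053
−0.12·log₂(0.12) = 0.3671
−0.27·log₂(0.27) = 0.5100
Sum ≈ 2.3731 → 2.3731 bits.

2.3731 bits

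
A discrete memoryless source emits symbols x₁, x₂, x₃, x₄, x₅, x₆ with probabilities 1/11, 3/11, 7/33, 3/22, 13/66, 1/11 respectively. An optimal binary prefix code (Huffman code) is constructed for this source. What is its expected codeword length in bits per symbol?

Repeatedly combine the two least-probable nodes; the expected code length is the sum of the merged weights.
merge 1/11 + 1/11 → 2/11
merge 3/22 + 2/11 → 7/22
merge 13/66 + 7/33 → 9/22
merge 3/11 + 7/22 → 13/22
merge 9/22 + 13/22 → 1
L = 2/11 + 7/22 + 9/22 + 13/22 + 1 = 5/2 = 2.5 bits/symbol.

2.5 bits/symbol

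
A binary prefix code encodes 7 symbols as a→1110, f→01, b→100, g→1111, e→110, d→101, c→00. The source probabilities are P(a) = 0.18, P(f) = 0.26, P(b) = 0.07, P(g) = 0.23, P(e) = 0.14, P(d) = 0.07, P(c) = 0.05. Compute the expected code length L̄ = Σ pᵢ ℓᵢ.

3.1 bits/symbol

L̄ = Σ pᵢ·ℓᵢ = 0.18·4 + 0.26·2 + 0.07·3 + 0.23·4 + 0.14·3 + 0.07·3 + 0.05·2 = 3.1 bits/symbol.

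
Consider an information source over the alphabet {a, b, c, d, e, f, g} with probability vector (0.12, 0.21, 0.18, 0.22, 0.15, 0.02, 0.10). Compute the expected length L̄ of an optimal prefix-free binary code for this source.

2.69 bits/symbol

Repeatedly combine the two least-probable nodes; the expected code length is the sum of the merged weights.
merge 1/50 + 1/10 → 3/25
merge 3/25 + 3/25 → 6/25
merge 3/20 + 9/50 → 33/100
merge 21/100 + 11/50 → 43/100
merge 6/25 + 33/100 → 57/100
merge 43/100 + 57/100 → 1
L = 3/25 + 6/25 + 33/100 + 43/100 + 57/100 + 1 = 269/100 = 2.69 bits/symbol.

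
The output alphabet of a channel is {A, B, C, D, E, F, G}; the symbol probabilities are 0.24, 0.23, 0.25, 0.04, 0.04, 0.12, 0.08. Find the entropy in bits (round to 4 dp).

H = −Σ pᵢ log₂ pᵢ.
−0.24·log₂(0.24) = 0.4941
−0.23·log₂(0.23) = 0.4877
−0.25·log₂(0.25) = 0.5000
−0.04·log₂(0.04) = 0.1858
−0.04·log₂(0.04) = 0.1858
−0.12·log₂(0.12) = 0.3671
−0.08·log₂(0.08) = 0.2915
Sum ≈ 2.5119 → 2.5119 bits.

2.5119 bits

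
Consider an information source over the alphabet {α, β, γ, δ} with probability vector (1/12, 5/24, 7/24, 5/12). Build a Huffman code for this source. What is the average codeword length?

1.875 bits/symbol

Repeatedly combine the two least-probable nodes; the expected code length is the sum of the merged weights.
merge 1/12 + 5/24 → 7/24
merge 7/24 + 7/24 → 7/12
merge 5/12 + 7/12 → 1
L = 7/24 + 7/12 + 1 = 15/8 = 1.875 bits/symbol.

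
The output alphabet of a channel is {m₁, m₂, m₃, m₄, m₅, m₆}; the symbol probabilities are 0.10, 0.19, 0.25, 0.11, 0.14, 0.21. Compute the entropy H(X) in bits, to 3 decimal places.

2.508 bits

H = −Σ pᵢ log₂ pᵢ.
−0.10·log₂(0.10) = 0.3322
−0.19·log₂(0.19) = 0.4552
−0.25·log₂(0.25) = 0.5000
−0.11·log₂(0.11) = 0.3503
−0.14·log₂(0.14) = 0.3971
−0.21·log₂(0.21) = 0.4728
Sum ≈ 2.5076 → 2.508 bits.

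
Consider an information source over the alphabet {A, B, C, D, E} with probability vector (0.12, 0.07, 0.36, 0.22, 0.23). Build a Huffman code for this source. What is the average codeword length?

Repeatedly combine the two least-probable nodes; the expected code length is the sum of the merged weights.
merge 7/100 + 3/25 → 19/100
merge 19/100 + 11/50 → 41/100
merge 23/100 + 9/25 → 59/100
merge 41/100 + 59/100 → 1
L = 19/100 + 41/100 + 59/100 + 1 = 219/100 = 2.19 bits/symbol.

2.19 bits/symbol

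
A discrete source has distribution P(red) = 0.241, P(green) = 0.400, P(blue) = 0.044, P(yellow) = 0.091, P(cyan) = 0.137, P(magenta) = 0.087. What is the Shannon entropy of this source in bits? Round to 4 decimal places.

H = −Σ pᵢ log₂ pᵢ.
−0.241·log₂(0.241) = 0.4947
−0.400·log₂(0.400) = 0.5288
−0.044·log₂(0.044) = 0.1983
−0.091·log₂(0.091) = 0.3147
−0.137·log₂(0.137) = 0.3929
−0.087·log₂(0.087) = 0.3065
Sum ≈ 2.2358 → 2.2358 bits.

2.2358 bits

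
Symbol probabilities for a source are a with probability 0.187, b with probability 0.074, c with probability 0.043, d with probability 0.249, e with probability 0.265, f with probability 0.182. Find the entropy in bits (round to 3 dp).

H = −Σ pᵢ log₂ pᵢ.
−0.187·log₂(0.187) = 0.4523
−0.074·log₂(0.074) = 0.2780
−0.043·log₂(0.043) = 0.1952
−0.249·log₂(0.249) = 0.4994
−0.265·log₂(0.265) = 0.5077
−0.182·log₂(0.182) = 0.4474
Sum ≈ 2.3800 → 2.380 bits.

2.380 bits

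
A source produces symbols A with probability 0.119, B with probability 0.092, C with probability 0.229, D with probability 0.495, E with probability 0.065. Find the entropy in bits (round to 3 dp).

1.928 bits

H = −Σ pᵢ log₂ pᵢ.
−0.119·log₂(0.119) = 0.3654
−0.092·log₂(0.092) = 0.3167
−0.229·log₂(0.229) = 0.4870
−0.495·log₂(0.495) = 0.5022
−0.065·log₂(0.065) = 0.2563
Sum ≈ 1.9276 → 1.928 bits.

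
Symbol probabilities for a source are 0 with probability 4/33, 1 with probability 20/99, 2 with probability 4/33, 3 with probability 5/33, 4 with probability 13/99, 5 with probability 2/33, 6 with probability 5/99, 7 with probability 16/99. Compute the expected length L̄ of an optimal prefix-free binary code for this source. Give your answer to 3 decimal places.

2.909 bits/symbol

Repeatedly combine the two least-probable nodes; the expected code length is the sum of the merged weights.
merge 5/99 + 2/33 → 1/9
merge 1/9 + 4/33 → 23/99
merge 4/33 + 13/99 → 25/99
merge 5/33 + 16/99 → 31/99
merge 20/99 + 23/99 → 43/99
merge 25/99 + 31/99 → 56/99
merge 43/99 + 56/99 → 1
L = 1/9 + 23/99 + 25/99 + 31/99 + 43/99 + 56/99 + 1 = 32/11 ≈ 2.909 bits/symbol.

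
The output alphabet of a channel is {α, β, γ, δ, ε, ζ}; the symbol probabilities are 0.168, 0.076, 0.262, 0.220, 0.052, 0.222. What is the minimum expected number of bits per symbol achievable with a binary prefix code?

Repeatedly combine the two least-probable nodes; the expected code length is the sum of the merged weights.
merge 13/250 + 19/250 → 16/125
merge 16/125 + 21/125 → 37/125
merge 11/50 + 111/500 → 221/500
merge 131/500 + 37/125 → 279/500
merge 221/500 + 279/500 → 1
L = 16/125 + 37/125 + 221/500 + 279/500 + 1 = 303/125 = 2.424 bits/symbol.

2.424 bits/symbol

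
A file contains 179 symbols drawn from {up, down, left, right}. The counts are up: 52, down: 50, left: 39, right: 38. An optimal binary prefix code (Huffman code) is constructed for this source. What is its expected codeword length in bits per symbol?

2 bits/symbol

Probabilities are the counts divided by 179.
Repeatedly combine the two least-probable nodes; the expected code length is the sum of the merged weights.
merge 38/179 + 39/179 → 77/179
merge 50/179 + 52/179 → 102/179
merge 77/179 + 102/179 → 1
L = 77/179 + 102/179 + 1 = 2 bits/symbol.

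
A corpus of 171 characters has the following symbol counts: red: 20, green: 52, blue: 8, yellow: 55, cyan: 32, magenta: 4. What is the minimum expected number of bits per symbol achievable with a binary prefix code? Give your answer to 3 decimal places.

2.257 bits/symbol

Probabilities are the counts divided by 171.
Repeatedly combine the two least-probable nodes; the expected code length is the sum of the merged weights.
merge 4/171 + 8/171 → 4/57
merge 4/57 + 20/171 → 32/171
merge 32/171 + 32/171 → 64/171
merge 52/171 + 55/171 → 107/171
merge 64/171 + 107/171 → 1
L = 4/57 + 32/171 + 64/171 + 107/171 + 1 = 386/171 ≈ 2.257 bits/symbol.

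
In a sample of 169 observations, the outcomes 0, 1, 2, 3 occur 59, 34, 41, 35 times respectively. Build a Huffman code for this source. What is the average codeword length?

2 bits/symbol

Probabilities are the counts divided by 169.
Repeatedly combine the two least-probable nodes; the expected code length is the sum of the merged weights.
merge 34/169 + 35/169 → 69/169
merge 41/169 + 59/169 → 100/169
merge 69/169 + 100/169 → 1
L = 69/169 + 100/169 + 1 = 2 bits/symbol.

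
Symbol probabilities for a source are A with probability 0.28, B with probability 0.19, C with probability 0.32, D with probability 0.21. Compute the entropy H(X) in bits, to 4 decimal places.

1.9683 bits

H = −Σ pᵢ log₂ pᵢ.
−0.28·log₂(0.28) = 0.5142
−0.19·log₂(0.19) = 0.4552
−0.32·log₂(0.32) = 0.5260
−0.21·log₂(0.21) = 0.4728
Sum ≈ 1.9683 → 1.9683 bits.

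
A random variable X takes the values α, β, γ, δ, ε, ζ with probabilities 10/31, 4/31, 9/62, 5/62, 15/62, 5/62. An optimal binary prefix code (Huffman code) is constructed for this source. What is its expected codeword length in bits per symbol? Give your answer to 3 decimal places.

2.435 bits/symbol

Repeatedly combine the two least-probable nodes; the expected code length is the sum of the merged weights.
merge 5/62 + 5/62 → 5/31
merge 4/31 + 9/62 → 17/62
merge 5/31 + 15/62 → 25/62
merge 17/62 + 10/31 → 37/62
merge 25/62 + 37/62 → 1
L = 5/31 + 17/62 + 25/62 + 37/62 + 1 = 151/62 ≈ 2.435 bits/symbol.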